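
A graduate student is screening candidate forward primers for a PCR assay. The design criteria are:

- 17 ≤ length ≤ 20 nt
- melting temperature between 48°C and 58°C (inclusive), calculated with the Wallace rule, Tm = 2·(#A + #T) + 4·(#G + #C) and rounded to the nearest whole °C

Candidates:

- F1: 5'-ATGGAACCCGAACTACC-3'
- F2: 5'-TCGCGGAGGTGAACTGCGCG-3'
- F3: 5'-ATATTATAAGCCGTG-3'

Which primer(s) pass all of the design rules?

F1 only.

F1 (17 nt, A=6 T=2 G=3 C=6): length 17 ✓; Tm = 2·8 + 4·9 = 52°C ✓ — passes.
F2 (20 nt, A=3 T=3 G=9 C=5): length 20 ✓; Tm = 2·6 + 4·14 = 68°C, outside 48–58°C ✗ — fails.
F3 (15 nt, A=5 T=5 G=3 C=2): length 15, outside 17–20 ✗; Tm = 2·10 + 4·5 = 40°C, outside 48–58°C ✗ — fails.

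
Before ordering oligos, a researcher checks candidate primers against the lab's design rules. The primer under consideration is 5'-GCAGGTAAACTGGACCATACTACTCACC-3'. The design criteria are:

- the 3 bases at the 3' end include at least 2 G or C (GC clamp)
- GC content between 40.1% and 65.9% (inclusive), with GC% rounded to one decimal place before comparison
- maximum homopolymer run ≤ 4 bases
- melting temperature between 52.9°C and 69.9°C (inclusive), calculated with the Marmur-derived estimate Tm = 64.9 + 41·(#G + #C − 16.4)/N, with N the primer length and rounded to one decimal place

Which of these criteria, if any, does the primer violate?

Meets all criteria.

Base counts: A=9, T=5, G=5, C=9 (length 28).
GC clamp: 3' end ACC has 2 G/C ✓
GC content: GC 14/28 = 50.0% ✓
homopolymer run: longest run = 3 ✓
Tm: Tm = 64.9 + 41·(14 − 16.4)/28 = 61.4°C ✓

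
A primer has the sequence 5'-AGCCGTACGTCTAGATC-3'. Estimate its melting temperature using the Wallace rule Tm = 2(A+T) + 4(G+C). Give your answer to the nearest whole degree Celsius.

52°C

Base counts: A=4, T=4, G=4, C=5 (length 17).
Tm = 2·(4+4) + 4·(4+5) = 2·8 + 4·9 = 16 + 36 = 52°C.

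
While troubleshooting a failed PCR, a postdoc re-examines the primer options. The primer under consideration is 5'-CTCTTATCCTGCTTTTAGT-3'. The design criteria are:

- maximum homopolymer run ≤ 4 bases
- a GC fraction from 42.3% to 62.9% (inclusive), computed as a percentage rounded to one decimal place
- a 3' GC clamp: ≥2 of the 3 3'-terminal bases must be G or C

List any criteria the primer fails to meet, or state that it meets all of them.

Base counts: A=2, T=10, G=2, C=5 (length 19).
homopolymer run: longest run = 4 ✓
GC content: GC 7/19 = 36.8%, outside 42.3–62.9% ✗
GC clamp: 3' end AGT has 1 G/C, need ≥2 ✗

Fails: GC content, GC clamp.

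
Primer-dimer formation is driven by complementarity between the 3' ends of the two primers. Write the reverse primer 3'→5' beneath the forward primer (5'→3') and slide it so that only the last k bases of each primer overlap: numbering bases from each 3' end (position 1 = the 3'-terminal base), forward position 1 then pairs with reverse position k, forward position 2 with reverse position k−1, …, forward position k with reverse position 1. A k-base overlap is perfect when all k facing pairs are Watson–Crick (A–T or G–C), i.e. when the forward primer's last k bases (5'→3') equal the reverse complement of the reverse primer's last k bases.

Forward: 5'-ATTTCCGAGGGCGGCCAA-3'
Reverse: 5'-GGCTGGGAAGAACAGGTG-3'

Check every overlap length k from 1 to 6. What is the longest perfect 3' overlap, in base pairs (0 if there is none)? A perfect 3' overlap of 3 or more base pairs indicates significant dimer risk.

Longest perfect overlap: 0 complementary base pairs; below the dimer-risk threshold (threshold 3).

Last 6 bases (5'→3') — forward …GGCCAA, reverse …CAGGTG.
Reverse complement of the reverse primer's last 6 bases: CACCTG; its first k bases are the reverse complement of the reverse primer's last k bases, so a perfect k-base overlap needs the forward primer's last k bases to equal them.
Comparing (forward last k vs required): k=1: A vs C ✗; k=2: AA vs CA ✗; k=3: CAA vs CAC ✗; k=4: CCAA vs CACC ✗; k=5: GCCAA vs CACCT ✗; k=6: GGCCAA vs CACCTG ✗.
No overlap length from 1 to 6 is perfect, so the longest perfect 3' overlap is 0.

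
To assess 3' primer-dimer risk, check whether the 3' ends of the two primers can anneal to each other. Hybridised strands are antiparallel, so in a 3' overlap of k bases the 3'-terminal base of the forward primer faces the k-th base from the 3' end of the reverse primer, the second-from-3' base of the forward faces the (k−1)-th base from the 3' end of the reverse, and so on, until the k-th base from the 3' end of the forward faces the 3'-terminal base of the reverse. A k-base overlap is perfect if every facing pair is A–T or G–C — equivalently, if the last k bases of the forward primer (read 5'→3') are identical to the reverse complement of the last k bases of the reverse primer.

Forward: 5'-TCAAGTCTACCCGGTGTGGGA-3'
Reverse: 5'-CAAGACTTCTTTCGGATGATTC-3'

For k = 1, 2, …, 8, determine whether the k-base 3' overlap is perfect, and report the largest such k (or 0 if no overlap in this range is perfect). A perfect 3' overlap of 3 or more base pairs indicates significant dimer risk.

Last 8 bases (5'→3') — forward …GTGTGGGA, reverse …GATGATTC.
Reverse complement of the reverse primer's last 8 bases: GAATCATC; its first k bases are the reverse complement of the reverse primer's last k bases, so a perfect k-base overlap needs the forward primer's last k bases to equal them.
Comparing (forward last k vs required): k=1: A vs G ✗; k=2: GA vs GA ✓; k=3: GGA vs GAA ✗; k=4: GGGA vs GAAT ✗; k=5: TGGGA vs GAATC ✗; k=6: GTGGGA vs GAATCA ✗; k=7: TGTGGGA vs GAATCAT ✗; k=8: GTGTGGGA vs GAATCATC ✗.
Only k = 2 is perfect, so the longest perfect 3' overlap is 2.

Longest perfect overlap: 2 complementary base pairs; below the dimer-risk threshold (threshold 3).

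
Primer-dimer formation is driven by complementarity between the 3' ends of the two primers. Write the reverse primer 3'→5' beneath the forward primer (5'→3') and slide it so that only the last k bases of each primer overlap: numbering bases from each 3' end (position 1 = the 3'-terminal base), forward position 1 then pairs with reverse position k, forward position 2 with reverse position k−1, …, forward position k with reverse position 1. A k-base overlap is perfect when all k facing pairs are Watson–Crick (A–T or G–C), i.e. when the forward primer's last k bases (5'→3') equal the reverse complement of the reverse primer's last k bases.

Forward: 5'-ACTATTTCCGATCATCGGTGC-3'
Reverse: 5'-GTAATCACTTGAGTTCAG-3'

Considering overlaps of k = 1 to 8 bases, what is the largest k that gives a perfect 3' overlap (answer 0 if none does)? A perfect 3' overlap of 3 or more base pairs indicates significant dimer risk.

Longest perfect overlap: 1 complementary base pair; below the dimer-risk threshold (threshold 3).

Last 8 bases (5'→3') — forward …ATCGGTGC, reverse …GAGTTCAG.
Reverse complement of the reverse primer's last 8 bases: CTGAACTC; its first k bases are the reverse complement of the reverse primer's last k bases, so a perfect k-base overlap needs the forward primer's last k bases to equal them.
Comparing (forward last k vs required): k=1: C vs C ✓; k=2: GC vs CT ✗; k=3: TGC vs CTG ✗; k=4: GTGC vs CTGA ✗; k=5: GGTGC vs CTGAA ✗; k=6: CGGTGC vs CTGAAC ✗; k=7: TCGGTGC vs CTGAACT ✗; k=8: ATCGGTGC vs CTGAACTC ✗.
Only k = 1 is perfect, so the longest perfect 3' overlap is 1.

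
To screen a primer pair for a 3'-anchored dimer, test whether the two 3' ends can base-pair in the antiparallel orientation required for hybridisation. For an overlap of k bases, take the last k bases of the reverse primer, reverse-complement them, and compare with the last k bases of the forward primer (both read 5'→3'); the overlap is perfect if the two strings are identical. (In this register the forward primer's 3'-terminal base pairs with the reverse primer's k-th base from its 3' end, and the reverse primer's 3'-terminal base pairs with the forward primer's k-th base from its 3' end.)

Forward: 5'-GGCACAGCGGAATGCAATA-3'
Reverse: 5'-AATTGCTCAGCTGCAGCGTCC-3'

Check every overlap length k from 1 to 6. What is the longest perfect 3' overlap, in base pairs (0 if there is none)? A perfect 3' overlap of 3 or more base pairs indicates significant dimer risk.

Longest perfect overlap: 0 complementary base pairs; below the dimer-risk threshold (threshold 3).

Last 6 bases (5'→3') — forward …GCAATA, reverse …GCGTCC.
Reverse complement of the reverse primer's last 6 bases: GGACGC; its first k bases are the reverse complement of the reverse primer's last k bases, so a perfect k-base overlap needs the forward primer's last k bases to equal them.
Comparing (forward last k vs required): k=1: A vs G ✗; k=2: TA vs GG ✗; k=3: ATA vs GGA ✗; k=4: AATA vs GGAC ✗; k=5: CAATA vs GGACG ✗; k=6: GCAATA vs GGACGC ✗.
No overlap length from 1 to 6 is perfect, so the longest perfect 3' overlap is 0.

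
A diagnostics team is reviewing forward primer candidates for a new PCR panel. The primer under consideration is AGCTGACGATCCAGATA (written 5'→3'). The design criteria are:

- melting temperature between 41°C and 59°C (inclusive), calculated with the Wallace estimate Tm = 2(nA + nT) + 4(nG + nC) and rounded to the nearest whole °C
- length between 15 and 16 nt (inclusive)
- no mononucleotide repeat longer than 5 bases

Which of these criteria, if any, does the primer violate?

Fails: length.

Base counts: A=6, T=3, G=4, C=4 (length 17).
Tm: Tm = 2·9 + 4·8 = 50°C ✓
length: length 17, outside 15–16 ✗
homopolymer run: longest run = 2 ✓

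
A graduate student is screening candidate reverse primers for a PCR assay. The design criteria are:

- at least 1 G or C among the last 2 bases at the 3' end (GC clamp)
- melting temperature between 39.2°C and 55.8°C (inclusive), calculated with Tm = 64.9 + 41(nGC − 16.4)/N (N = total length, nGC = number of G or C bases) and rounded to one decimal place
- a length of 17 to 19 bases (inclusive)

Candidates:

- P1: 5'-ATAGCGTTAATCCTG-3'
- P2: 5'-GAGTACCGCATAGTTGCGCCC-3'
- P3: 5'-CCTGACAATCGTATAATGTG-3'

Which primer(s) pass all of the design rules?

None of the candidates satisfy all criteria.

P1 (15 nt, A=4 T=5 G=3 C=3): 3' end TG has 1 G/C ✓; Tm = 64.9 + 41·(6 − 16.4)/15 = 36.5°C, outside 39.2–55.8°C ✗; length 15, outside 17–19 ✗ — fails.
P2 (21 nt, A=4 T=4 G=6 C=7): 3' end CC has 2 G/C ✓; Tm = 64.9 + 41·(13 − 16.4)/21 = 58.3°C, outside 39.2–55.8°C ✗; length 21, outside 17–19 ✗ — fails.
P3 (20 nt, A=6 T=6 G=4 C=4): 3' end TG has 1 G/C ✓; Tm = 64.9 + 41·(8 − 16.4)/20 = 47.7°C ✓; length 20, outside 17–19 ✗ — fails.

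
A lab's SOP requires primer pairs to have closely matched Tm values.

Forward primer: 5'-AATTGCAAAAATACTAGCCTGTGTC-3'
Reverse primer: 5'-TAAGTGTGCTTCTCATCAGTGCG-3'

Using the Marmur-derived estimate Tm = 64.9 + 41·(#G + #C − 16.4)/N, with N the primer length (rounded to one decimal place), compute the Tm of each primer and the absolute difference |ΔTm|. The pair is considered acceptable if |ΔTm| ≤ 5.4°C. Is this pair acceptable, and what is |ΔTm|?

Forward: G+C = 9, N = 25 → Tm = 64.9 + 41·(9 − 16.4)/25 = 52.8°C.
Reverse: G+C = 11, N = 23 → Tm = 64.9 + 41·(11 − 16.4)/23 = 55.3°C.
|ΔTm| = |52.8 − 55.3| = 2.5°C, ≤ 5.4°C.

|ΔTm| = 2.5°C; the pair is acceptable.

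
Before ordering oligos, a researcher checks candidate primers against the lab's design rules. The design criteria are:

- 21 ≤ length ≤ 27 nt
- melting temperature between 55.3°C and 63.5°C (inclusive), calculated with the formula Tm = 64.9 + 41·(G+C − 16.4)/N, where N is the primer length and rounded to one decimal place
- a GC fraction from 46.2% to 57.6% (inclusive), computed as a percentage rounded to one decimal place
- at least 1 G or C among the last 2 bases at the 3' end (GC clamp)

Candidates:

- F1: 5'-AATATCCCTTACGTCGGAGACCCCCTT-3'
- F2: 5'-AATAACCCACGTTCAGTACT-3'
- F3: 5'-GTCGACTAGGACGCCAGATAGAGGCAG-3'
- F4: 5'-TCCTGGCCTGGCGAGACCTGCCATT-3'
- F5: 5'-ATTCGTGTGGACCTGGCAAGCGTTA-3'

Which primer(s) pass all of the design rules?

F1 (27 nt, A=6 T=7 G=4 C=10): length 27 ✓; Tm = 64.9 + 41·(14 − 16.4)/27 = 61.3°C ✓; GC 14/27 = 51.9% ✓; 3' end TT has 0 G/C, need ≥1 ✗ — fails.
F2 (20 nt, A=7 T=5 G=2 C=6): length 20, outside 21–27 ✗; Tm = 64.9 + 41·(8 − 16.4)/20 = 47.7°C, outside 55.3–63.5°C ✗; GC 8/20 = 40.0%, outside 46.2–57.6% ✗; 3' end CT has 1 G/C ✓ — fails.
F3 (27 nt, A=8 T=3 G=10 C=6): length 27 ✓; Tm = 64.9 + 41·(16 − 16.4)/27 = 64.3°C, outside 55.3–63.5°C ✗; GC 16/27 = 59.3%, outside 46.2–57.6% ✗; 3' end AG has 1 G/C ✓ — fails.
F4 (25 nt, A=3 T=6 G=7 C=9): length 25 ✓; Tm = 64.9 + 41·(16 − 16.4)/25 = 64.2°C, outside 55.3–63.5°C ✗; GC 16/25 = 64.0%, outside 46.2–57.6% ✗; 3' end TT has 0 G/C, need ≥1 ✗ — fails.
F5 (25 nt, A=5 T=7 G=8 C=5): length 25 ✓; Tm = 64.9 + 41·(13 − 16.4)/25 = 59.3°C ✓; GC 13/25 = 52.0% ✓; 3' end TA has 0 G/C, need ≥1 ✗ — fails.

None of the candidates satisfy all criteria.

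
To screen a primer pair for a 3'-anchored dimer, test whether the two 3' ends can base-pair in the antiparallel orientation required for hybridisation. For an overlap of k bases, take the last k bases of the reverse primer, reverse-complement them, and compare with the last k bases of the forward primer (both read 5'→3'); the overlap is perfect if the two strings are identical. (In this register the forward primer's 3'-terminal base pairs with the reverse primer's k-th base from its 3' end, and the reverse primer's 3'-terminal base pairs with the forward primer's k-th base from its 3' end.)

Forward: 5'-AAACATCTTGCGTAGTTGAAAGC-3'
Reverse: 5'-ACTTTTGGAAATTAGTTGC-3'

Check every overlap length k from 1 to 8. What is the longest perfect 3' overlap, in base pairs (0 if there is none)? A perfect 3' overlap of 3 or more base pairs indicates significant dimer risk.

Last 8 bases (5'→3') — forward …TTGAAAGC, reverse …TTAGTTGC.
Reverse complement of the reverse primer's last 8 bases: GCAACTAA; its first k bases are the reverse complement of the reverse primer's last k bases, so a perfect k-base overlap needs the forward primer's last k bases to equal them.
Comparing (forward last k vs required): k=1: C vs G ✗; k=2: GC vs GC ✓; k=3: AGC vs GCA ✗; k=4: AAGC vs GCAA ✗; k=5: AAAGC vs GCAAC ✗; k=6: GAAAGC vs GCAACT ✗; k=7: TGAAAGC vs GCAACTA ✗; k=8: TTGAAAGC vs GCAACTAA ✗.
Only k = 2 is perfect, so the longest perfect 3' overlap is 2.

Longest perfect overlap: 2 complementary base pairs; below the dimer-risk threshold (threshold 3).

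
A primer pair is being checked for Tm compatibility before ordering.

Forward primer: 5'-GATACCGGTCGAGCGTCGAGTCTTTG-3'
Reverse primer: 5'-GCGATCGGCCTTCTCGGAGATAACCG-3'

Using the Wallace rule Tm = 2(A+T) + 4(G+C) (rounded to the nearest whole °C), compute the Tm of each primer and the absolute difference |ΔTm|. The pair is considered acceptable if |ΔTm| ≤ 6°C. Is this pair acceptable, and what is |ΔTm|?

Forward: A=4 T=7 G=9 C=6 → Tm = 2·11 + 4·15 = 82°C.
Reverse: A=5 T=5 G=8 C=8 → Tm = 2·10 + 4·16 = 84°C.
|ΔTm| = |82 − 84| = 2°C, ≤ 6°C.

|ΔTm| = 2°C; the pair is acceptable.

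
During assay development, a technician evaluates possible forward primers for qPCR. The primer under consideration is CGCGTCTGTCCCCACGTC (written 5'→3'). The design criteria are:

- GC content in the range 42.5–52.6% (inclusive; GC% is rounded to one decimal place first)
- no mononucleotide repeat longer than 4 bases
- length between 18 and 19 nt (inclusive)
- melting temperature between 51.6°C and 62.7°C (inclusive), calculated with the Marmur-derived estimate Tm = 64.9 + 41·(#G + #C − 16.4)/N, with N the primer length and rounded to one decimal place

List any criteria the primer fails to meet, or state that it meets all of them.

Base counts: A=1, T=4, G=4, C=9 (length 18).
GC content: GC 13/18 = 72.2%, outside 42.5–52.6% ✗
homopolymer run: longest run = 4 ✓
length: length 18 ✓
Tm: Tm = 64.9 + 41·(13 − 16.4)/18 = 57.2°C ✓

Fails: GC content.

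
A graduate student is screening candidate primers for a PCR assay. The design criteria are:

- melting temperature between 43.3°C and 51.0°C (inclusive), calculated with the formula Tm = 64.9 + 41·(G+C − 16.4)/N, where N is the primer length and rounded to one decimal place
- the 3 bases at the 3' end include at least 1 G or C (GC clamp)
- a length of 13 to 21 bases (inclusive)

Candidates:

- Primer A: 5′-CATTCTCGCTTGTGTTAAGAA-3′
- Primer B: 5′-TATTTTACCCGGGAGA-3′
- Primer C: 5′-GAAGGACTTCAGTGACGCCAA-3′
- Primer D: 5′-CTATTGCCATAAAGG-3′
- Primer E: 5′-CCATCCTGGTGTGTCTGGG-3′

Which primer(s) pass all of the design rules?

Primer A only.

Primer A (21 nt, A=5 T=8 G=4 C=4): Tm = 64.9 + 41·(8 − 16.4)/21 = 48.5°C ✓; 3' end GAA has 1 G/C ✓; length 21 ✓ — passes.
Primer B (16 nt, A=4 T=5 G=4 C=3): Tm = 64.9 + 41·(7 − 16.4)/16 = 40.8°C, outside 43.3–51.0°C ✗; 3' end AGA has 1 G/C ✓; length 16 ✓ — fails.
Primer C (21 nt, A=7 T=3 G=6 C=5): Tm = 64.9 + 41·(11 − 16.4)/21 = 54.4°C, outside 43.3–51.0°C ✗; 3' end CAA has 1 G/C ✓; length 21 ✓ — fails.
Primer D (15 nt, A=5 T=4 G=3 C=3): Tm = 64.9 + 41·(6 − 16.4)/15 = 36.5°C, outside 43.3–51.0°C ✗; 3' end AGG has 2 G/C ✓; length 15 ✓ — fails.
Primer E (19 nt, A=1 T=6 G=7 C=5): Tm = 64.9 + 41·(12 − 16.4)/19 = 55.4°C, outside 43.3–51.0°C ✗; 3' end GGG has 3 G/C ✓; length 19 ✓ — fails.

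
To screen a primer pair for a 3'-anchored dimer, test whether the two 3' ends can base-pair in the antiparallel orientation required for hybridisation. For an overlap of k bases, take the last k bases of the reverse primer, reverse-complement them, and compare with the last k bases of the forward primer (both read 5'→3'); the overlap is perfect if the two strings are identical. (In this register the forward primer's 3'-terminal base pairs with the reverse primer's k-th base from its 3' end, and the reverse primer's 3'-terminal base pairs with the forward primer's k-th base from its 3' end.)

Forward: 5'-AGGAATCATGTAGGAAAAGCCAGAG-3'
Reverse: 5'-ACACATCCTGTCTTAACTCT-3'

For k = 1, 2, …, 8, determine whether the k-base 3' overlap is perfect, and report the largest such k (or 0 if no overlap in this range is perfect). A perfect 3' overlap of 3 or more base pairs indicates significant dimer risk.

Longest perfect overlap: 4 complementary base pairs; significant dimer risk (threshold 3).

Last 8 bases (5'→3') — forward …AGCCAGAG, reverse …TTAACTCT.
Reverse complement of the reverse primer's last 8 bases: AGAGTTAA; its first k bases are the reverse complement of the reverse primer's last k bases, so a perfect k-base overlap needs the forward primer's last k bases to equal them.
Comparing (forward last k vs required): k=1: G vs A ✗; k=2: AG vs AG ✓; k=3: GAG vs AGA ✗; k=4: AGAG vs AGAG ✓; k=5: CAGAG vs AGAGT ✗; k=6: CCAGAG vs AGAGTT ✗; k=7: GCCAGAG vs AGAGTTA ✗; k=8: AGCCAGAG vs AGAGTTAA ✗.
Perfect overlaps at k = 2, 4; the largest is 4.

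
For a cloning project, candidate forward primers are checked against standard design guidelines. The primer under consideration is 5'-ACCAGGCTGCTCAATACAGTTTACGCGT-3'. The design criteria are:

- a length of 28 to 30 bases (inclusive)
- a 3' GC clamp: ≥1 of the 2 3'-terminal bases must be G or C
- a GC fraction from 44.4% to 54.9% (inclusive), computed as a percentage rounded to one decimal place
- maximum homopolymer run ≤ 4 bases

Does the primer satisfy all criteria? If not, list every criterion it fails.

Base counts: A=7, T=7, G=6, C=8 (length 28).
length: length 28 ✓
GC clamp: 3' end GT has 1 G/C ✓
GC content: GC 14/28 = 50.0% ✓
homopolymer run: longest run = 3 ✓

Meets all criteria.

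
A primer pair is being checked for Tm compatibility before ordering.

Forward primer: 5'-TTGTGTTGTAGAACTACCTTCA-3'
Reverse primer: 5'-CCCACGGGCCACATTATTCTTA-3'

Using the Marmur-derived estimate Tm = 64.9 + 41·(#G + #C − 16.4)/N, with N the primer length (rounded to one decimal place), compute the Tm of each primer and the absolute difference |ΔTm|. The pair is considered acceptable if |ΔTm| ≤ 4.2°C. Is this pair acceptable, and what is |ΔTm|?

|ΔTm| = 5.6°C; the pair is not acceptable.

Forward: G+C = 8, N = 22 → Tm = 64.9 + 41·(8 − 16.4)/22 = 49.2°C.
Reverse: G+C = 11, N = 22 → Tm = 64.9 + 41·(11 − 16.4)/22 = 54.8°C.
|ΔTm| = |49.2 − 54.8| = 5.6°C, > 4.2°C.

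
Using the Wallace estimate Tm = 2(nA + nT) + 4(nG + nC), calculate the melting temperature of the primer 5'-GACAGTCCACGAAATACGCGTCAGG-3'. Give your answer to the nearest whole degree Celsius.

Base counts: A=8, T=3, G=7, C=7 (length 25).
Tm = 2·(8+3) + 4·(7+7) = 2·11 + 4·14 = 22 + 56 = 78°C.

78°C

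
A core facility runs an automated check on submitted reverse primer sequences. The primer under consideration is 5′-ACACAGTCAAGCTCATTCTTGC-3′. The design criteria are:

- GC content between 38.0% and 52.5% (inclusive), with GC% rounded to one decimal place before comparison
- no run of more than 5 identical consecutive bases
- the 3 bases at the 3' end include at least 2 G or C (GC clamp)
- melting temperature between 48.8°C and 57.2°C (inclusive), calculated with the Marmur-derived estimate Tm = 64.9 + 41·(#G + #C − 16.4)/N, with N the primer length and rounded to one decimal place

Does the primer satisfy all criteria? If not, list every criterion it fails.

Base counts: A=6, T=6, G=3, C=7 (length 22).
GC content: GC 10/22 = 45.5% ✓
homopolymer run: longest run = 2 ✓
GC clamp: 3' end TGC has 2 G/C ✓
Tm: Tm = 64.9 + 41·(10 − 16.4)/22 = 53.0°C ✓

Meets all criteria.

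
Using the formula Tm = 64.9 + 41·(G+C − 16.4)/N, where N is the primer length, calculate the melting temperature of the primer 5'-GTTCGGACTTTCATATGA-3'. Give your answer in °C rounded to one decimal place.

43.5°C

Base counts: A=4, T=7, G=4, C=3; G+C = 7, N = 18.
Tm = 64.9 + 41·(7 − 16.4)/18 = 64.9 + -385.40/18 = 43.5°C.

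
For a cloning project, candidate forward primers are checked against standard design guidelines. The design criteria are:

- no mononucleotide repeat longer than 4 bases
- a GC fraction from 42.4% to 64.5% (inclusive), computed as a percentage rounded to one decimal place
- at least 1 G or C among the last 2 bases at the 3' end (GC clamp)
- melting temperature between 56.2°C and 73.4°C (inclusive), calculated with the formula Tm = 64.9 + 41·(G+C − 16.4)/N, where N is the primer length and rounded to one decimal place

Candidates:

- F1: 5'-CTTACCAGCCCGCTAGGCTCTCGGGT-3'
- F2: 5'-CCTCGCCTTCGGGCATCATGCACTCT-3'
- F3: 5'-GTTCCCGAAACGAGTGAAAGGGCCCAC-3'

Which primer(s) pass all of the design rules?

F1 (26 nt, A=3 T=6 G=7 C=10): longest run = 3 ✓; GC 17/26 = 65.4%, outside 42.4–64.5% ✗; 3' end GT has 1 G/C ✓; Tm = 64.9 + 41·(17 − 16.4)/26 = 65.8°C ✓ — fails.
F2 (26 nt, A=3 T=7 G=5 C=11): longest run = 3 ✓; GC 16/26 = 61.5% ✓; 3' end CT has 1 G/C ✓; Tm = 64.9 + 41·(16 − 16.4)/26 = 64.3°C ✓ — passes.
F3 (27 nt, A=8 T=3 G=8 C=8): longest run = 3 ✓; GC 16/27 = 59.3% ✓; 3' end AC has 1 G/C ✓; Tm = 64.9 + 41·(16 − 16.4)/27 = 64.3°C ✓ — passes.

F2 and F3.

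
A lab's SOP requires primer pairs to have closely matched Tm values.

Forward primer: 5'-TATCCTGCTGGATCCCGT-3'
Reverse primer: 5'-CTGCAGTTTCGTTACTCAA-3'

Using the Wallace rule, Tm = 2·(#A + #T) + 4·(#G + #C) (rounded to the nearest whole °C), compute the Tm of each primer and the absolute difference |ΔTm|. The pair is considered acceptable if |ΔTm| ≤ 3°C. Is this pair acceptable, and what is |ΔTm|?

|ΔTm| = 2°C; the pair is acceptable.

Forward: A=2 T=6 G=4 C=6 → Tm = 2·8 + 4·10 = 56°C.
Reverse: A=4 T=7 G=3 C=5 → Tm = 2·11 + 4·8 = 54°C.
|ΔTm| = |56 − 54| = 2°C, ≤ 3°C.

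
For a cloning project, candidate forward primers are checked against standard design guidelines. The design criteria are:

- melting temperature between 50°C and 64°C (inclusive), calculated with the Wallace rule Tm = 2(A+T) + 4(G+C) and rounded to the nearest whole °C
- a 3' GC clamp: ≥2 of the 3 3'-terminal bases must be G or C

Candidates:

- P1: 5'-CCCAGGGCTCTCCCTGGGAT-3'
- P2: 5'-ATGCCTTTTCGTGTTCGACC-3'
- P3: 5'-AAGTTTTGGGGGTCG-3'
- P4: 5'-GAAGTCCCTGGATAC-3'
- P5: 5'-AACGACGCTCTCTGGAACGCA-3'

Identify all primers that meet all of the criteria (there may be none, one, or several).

P2 only.

P1 (20 nt, A=2 T=4 G=6 C=8): Tm = 2·6 + 4·14 = 68°C, outside 50–64°C ✗; 3' end GAT has 1 G/C, need ≥2 ✗ — fails.
P2 (20 nt, A=2 T=8 G=4 C=6): Tm = 2·10 + 4·10 = 60°C ✓; 3' end ACC has 2 G/C ✓ — passes.
P3 (15 nt, A=2 T=5 G=7 C=1): Tm = 2·7 + 4·8 = 46°C, outside 50–64°C ✗; 3' end TCG has 2 G/C ✓ — fails.
P4 (15 nt, A=4 T=3 G=4 C=4): Tm = 2·7 + 4·8 = 46°C, outside 50–64°C ✗; 3' end TAC has 1 G/C, need ≥2 ✗ — fails.
P5 (21 nt, A=6 T=3 G=5 C=7): Tm = 2·9 + 4·12 = 66°C, outside 50–64°C ✗; 3' end GCA has 2 G/C ✓ — fails.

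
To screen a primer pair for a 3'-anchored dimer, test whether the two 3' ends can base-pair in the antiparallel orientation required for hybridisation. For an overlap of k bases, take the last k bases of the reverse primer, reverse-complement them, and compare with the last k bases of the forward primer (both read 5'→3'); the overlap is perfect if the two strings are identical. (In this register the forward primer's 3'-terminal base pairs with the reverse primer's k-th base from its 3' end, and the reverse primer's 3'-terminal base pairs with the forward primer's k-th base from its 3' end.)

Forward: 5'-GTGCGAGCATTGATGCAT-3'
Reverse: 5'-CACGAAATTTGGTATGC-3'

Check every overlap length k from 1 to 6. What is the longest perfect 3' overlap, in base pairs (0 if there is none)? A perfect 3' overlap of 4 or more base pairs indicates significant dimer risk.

Last 6 bases (5'→3') — forward …ATGCAT, reverse …GTATGC.
Reverse complement of the reverse primer's last 6 bases: GCATAC; its first k bases are the reverse complement of the reverse primer's last k bases, so a perfect k-base overlap needs the forward primer's last k bases to equal them.
Comparing (forward last k vs required): k=1: T vs G ✗; k=2: AT vs GC ✗; k=3: CAT vs GCA ✗; k=4: GCAT vs GCAT ✓; k=5: TGCAT vs GCATA ✗; k=6: ATGCAT vs GCATAC ✗.
Only k = 4 is perfect, so the longest perfect 3' overlap is 4.

Longest perfect overlap: 4 complementary base pairs; significant dimer risk (threshold 4).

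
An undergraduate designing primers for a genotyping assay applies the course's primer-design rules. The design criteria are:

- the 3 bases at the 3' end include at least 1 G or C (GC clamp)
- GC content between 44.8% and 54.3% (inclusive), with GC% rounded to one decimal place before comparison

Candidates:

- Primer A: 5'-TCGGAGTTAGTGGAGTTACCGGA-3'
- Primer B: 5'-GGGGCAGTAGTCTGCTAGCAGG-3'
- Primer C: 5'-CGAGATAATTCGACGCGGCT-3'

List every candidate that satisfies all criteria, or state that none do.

Primer A only.

Primer A (23 nt, A=5 T=6 G=9 C=3): 3' end GGA has 2 G/C ✓; GC 12/23 = 52.2% ✓ — passes.
Primer B (22 nt, A=4 T=4 G=10 C=4): 3' end AGG has 2 G/C ✓; GC 14/22 = 63.6%, outside 44.8–54.3% ✗ — fails.
Primer C (20 nt, A=5 T=4 G=6 C=5): 3' end GCT has 2 G/C ✓; GC 11/20 = 55.0%, outside 44.8–54.3% ✗ — fails.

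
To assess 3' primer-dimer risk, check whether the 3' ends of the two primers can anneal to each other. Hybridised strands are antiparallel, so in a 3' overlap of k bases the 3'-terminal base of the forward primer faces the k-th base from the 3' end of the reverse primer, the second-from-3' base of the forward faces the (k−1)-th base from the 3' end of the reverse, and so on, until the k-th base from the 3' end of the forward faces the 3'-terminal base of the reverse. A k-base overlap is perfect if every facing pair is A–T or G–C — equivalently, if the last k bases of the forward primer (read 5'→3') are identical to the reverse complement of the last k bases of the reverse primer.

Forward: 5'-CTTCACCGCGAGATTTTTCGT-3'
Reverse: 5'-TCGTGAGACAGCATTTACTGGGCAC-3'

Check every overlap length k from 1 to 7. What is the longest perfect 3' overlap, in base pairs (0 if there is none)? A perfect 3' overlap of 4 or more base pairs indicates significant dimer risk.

Last 7 bases (5'→3') — forward …TTTTCGT, reverse …TGGGCAC.
Reverse complement of the reverse primer's last 7 bases: GTGCCCA; its first k bases are the reverse complement of the reverse primer's last k bases, so a perfect k-base overlap needs the forward primer's last k bases to equal them.
Comparing (forward last k vs required): k=1: T vs G ✗; k=2: GT vs GT ✓; k=3: CGT vs GTG ✗; k=4: TCGT vs GTGC ✗; k=5: TTCGT vs GTGCC ✗; k=6: TTTCGT vs GTGCCC ✗; k=7: TTTTCGT vs GTGCCCA ✗.
Only k = 2 is perfect, so the longest perfect 3' overlap is 2.

Longest perfect overlap: 2 complementary base pairs; below the dimer-risk threshold (threshold 4).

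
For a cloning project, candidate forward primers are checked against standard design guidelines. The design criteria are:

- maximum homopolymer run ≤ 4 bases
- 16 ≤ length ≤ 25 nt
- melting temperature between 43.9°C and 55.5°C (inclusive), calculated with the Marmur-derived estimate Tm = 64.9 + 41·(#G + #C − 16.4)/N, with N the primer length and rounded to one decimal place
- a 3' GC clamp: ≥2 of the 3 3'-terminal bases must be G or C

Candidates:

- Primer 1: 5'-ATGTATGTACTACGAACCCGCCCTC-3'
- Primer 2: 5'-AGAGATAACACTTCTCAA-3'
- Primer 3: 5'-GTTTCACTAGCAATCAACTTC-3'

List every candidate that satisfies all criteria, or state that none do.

None of the candidates satisfy all criteria.

Primer 1 (25 nt, A=6 T=6 G=4 C=9): longest run = 3 ✓; length 25 ✓; Tm = 64.9 + 41·(13 − 16.4)/25 = 59.3°C, outside 43.9–55.5°C ✗; 3' end CTC has 2 G/C ✓ — fails.
Primer 2 (18 nt, A=8 T=4 G=2 C=4): longest run = 2 ✓; length 18 ✓; Tm = 64.9 + 41·(6 − 16.4)/18 = 41.2°C, outside 43.9–55.5°C ✗; 3' end CAA has 1 G/C, need ≥2 ✗ — fails.
Primer 3 (21 nt, A=6 T=7 G=2 C=6): longest run = 3 ✓; length 21 ✓; Tm = 64.9 + 41·(8 − 16.4)/21 = 48.5°C ✓; 3' end TTC has 1 G/C, need ≥2 ✗ — fails.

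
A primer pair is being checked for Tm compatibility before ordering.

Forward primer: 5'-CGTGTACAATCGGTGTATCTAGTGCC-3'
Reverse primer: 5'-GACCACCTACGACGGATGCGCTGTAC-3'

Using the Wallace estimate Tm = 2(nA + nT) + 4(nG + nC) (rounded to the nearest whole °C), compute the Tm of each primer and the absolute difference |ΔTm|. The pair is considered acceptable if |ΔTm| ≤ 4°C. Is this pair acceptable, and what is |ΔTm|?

|ΔTm| = 6°C; the pair is not acceptable.

Forward: A=5 T=8 G=7 C=6 → Tm = 2·13 + 4·13 = 78°C.
Reverse: A=6 T=4 G=7 C=9 → Tm = 2·10 + 4·16 = 84°C.
|ΔTm| = |78 − 84| = 6°C, > 4°C.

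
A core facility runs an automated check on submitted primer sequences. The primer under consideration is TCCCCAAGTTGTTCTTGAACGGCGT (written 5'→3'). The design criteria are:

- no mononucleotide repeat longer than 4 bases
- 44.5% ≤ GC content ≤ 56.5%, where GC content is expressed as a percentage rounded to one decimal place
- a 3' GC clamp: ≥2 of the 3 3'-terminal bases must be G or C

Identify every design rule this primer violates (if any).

Meets all criteria.

Base counts: A=4, T=8, G=6, C=7 (length 25).
homopolymer run: longest run = 4 ✓
GC content: GC 13/25 = 52.0% ✓
GC clamp: 3' end CGT has 2 G/C ✓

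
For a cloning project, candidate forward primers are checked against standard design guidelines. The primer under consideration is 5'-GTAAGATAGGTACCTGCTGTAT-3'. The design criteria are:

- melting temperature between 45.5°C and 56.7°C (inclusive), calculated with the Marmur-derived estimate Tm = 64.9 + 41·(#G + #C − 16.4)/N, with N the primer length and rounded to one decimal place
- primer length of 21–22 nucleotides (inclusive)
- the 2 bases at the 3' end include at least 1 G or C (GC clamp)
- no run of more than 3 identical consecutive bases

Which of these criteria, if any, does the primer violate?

Base counts: A=6, T=7, G=6, C=3 (length 22).
Tm: Tm = 64.9 + 41·(9 − 16.4)/22 = 51.1°C ✓
length: length 22 ✓
GC clamp: 3' end AT has 0 G/C, need ≥1 ✗
homopolymer run: longest run = 2 ✓

Fails: GC clamp.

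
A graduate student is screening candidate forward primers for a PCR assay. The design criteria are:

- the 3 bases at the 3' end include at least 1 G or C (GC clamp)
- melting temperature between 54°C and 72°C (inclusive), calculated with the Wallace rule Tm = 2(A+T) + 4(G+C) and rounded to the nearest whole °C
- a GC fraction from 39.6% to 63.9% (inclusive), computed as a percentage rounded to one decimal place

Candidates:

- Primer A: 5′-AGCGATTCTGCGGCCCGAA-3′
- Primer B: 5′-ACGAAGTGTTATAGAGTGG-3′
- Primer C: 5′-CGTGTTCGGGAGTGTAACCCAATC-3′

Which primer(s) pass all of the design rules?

Primer A and Primer B.

Primer A (19 nt, A=4 T=3 G=6 C=6): 3' end GAA has 1 G/C ✓; Tm = 2·7 + 4·12 = 62°C ✓; GC 12/19 = 63.2% ✓ — passes.
Primer B (19 nt, A=6 T=5 G=7 C=1): 3' end TGG has 2 G/C ✓; Tm = 2·11 + 4·8 = 54°C ✓; GC 8/19 = 42.1% ✓ — passes.
Primer C (24 nt, A=5 T=6 G=7 C=6): 3' end ATC has 1 G/C ✓; Tm = 2·11 + 4·13 = 74°C, outside 54–72°C ✗; GC 13/24 = 54.2% ✓ — fails.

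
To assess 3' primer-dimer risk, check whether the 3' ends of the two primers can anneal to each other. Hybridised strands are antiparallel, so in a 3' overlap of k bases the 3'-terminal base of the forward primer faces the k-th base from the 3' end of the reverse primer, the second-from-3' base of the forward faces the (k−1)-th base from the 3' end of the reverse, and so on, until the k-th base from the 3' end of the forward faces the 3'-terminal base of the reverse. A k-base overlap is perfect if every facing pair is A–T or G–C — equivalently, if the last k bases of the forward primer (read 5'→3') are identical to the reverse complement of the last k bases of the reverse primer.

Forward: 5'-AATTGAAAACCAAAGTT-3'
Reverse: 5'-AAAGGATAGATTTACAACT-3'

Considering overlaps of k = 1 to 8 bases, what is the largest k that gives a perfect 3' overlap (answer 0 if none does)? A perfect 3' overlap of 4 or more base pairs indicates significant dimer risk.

Last 8 bases (5'→3') — forward …CCAAAGTT, reverse …TTACAACT.
Reverse complement of the reverse primer's last 8 bases: AGTTGTAA; its first k bases are the reverse complement of the reverse primer's last k bases, so a perfect k-base overlap needs the forward primer's last k bases to equal them.
Comparing (forward last k vs required): k=1: T vs A ✗; k=2: TT vs AG ✗; k=3: GTT vs AGT ✗; k=4: AGTT vs AGTT ✓; k=5: AAGTT vs AGTTG ✗; k=6: AAAGTT vs AGTTGT ✗; k=7: CAAAGTT vs AGTTGTA ✗; k=8: CCAAAGTT vs AGTTGTAA ✗.
Only k = 4 is perfect, so the longest perfect 3' overlap is 4.

Longest perfect overlap: 4 complementary base pairs; significant dimer risk (threshold 4).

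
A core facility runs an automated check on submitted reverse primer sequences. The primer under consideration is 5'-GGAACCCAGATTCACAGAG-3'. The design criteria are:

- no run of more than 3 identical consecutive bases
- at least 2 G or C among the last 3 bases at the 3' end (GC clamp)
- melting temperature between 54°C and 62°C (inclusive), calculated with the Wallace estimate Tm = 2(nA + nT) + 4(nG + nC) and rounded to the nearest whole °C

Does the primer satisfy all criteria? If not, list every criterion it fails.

Meets all criteria.

Base counts: A=7, T=2, G=5, C=5 (length 19).
homopolymer run: longest run = 3 ✓
GC clamp: 3' end GAG has 2 G/C ✓
Tm: Tm = 2·9 + 4·10 = 58°C ✓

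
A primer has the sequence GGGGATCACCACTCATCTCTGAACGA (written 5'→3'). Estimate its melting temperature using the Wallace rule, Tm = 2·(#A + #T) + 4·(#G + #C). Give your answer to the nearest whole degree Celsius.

80°C

Base counts: A=7, T=5, G=6, C=8 (length 26).
Tm = 2·(7+5) + 4·(6+8) = 2·12 + 4·14 = 24 + 56 = 80°C.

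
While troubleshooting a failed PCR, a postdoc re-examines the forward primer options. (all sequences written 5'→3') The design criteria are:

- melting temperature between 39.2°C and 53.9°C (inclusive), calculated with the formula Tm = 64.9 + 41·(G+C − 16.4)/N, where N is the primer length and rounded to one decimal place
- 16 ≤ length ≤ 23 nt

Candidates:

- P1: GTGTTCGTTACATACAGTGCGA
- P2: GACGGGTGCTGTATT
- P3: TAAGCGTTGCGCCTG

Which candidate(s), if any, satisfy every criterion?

P1 (22 nt, A=5 T=7 G=6 C=4): Tm = 64.9 + 41·(10 − 16.4)/22 = 53.0°C ✓; length 22 ✓ — passes.
P2 (15 nt, A=2 T=5 G=6 C=2): Tm = 64.9 + 41·(8 − 16.4)/15 = 41.9°C ✓; length 15, outside 16–23 ✗ — fails.
P3 (15 nt, A=2 T=4 G=5 C=4): Tm = 64.9 + 41·(9 − 16.4)/15 = 44.7°C ✓; length 15, outside 16–23 ✗ — fails.

P1 only.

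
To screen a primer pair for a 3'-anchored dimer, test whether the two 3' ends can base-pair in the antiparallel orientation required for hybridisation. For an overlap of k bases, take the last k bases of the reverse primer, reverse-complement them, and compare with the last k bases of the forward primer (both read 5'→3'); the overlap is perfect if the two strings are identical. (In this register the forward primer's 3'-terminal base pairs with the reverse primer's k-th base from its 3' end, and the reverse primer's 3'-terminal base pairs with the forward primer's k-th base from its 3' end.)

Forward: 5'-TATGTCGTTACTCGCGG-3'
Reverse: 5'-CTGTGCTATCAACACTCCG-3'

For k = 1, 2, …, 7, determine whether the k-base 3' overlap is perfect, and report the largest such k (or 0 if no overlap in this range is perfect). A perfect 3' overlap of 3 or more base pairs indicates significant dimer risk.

Last 7 bases (5'→3') — forward …CTCGCGG, reverse …CACTCCG.
Reverse complement of the reverse primer's last 7 bases: CGGAGTG; its first k bases are the reverse complement of the reverse primer's last k bases, so a perfect k-base overlap needs the forward primer's last k bases to equal them.
Comparing (forward last k vs required): k=1: G vs C ✗; k=2: GG vs CG ✗; k=3: CGG vs CGG ✓; k=4: GCGG vs CGGA ✗; k=5: CGCGG vs CGGAG ✗; k=6: TCGCGG vs CGGAGT ✗; k=7: CTCGCGG vs CGGAGTG ✗.
Only k = 3 is perfect, so the longest perfect 3' overlap is 3.

Longest perfect overlap: 3 complementary base pairs; significant dimer risk (threshold 3).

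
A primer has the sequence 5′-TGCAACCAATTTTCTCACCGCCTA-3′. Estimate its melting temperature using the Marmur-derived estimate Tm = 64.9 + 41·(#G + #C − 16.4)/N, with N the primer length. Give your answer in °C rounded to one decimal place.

Base counts: A=6, T=7, G=2, C=9; G+C = 11, N = 24.
Tm = 64.9 + 41·(11 − 16.4)/24 = 64.9 + -221.40/24 = 55.7°C.

55.7°C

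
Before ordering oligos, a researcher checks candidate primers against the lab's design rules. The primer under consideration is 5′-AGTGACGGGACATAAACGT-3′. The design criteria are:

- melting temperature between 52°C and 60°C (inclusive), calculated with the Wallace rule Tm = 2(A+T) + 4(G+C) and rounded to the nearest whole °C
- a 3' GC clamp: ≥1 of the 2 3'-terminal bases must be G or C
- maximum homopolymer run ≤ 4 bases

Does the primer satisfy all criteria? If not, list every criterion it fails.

Base counts: A=7, T=3, G=6, C=3 (length 19).
Tm: Tm = 2·10 + 4·9 = 56°C ✓
GC clamp: 3' end GT has 1 G/C ✓
homopolymer run: longest run = 3 ✓

Meets all criteria.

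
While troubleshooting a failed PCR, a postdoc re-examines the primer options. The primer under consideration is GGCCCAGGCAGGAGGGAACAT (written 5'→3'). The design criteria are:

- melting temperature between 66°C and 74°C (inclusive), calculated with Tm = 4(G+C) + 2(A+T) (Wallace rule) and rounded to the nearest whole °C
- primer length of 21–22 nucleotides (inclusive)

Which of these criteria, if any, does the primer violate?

Base counts: A=6, T=1, G=9, C=5 (length 21).
Tm: Tm = 2·7 + 4·14 = 70°C ✓
length: length 21 ✓

Meets all criteria.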